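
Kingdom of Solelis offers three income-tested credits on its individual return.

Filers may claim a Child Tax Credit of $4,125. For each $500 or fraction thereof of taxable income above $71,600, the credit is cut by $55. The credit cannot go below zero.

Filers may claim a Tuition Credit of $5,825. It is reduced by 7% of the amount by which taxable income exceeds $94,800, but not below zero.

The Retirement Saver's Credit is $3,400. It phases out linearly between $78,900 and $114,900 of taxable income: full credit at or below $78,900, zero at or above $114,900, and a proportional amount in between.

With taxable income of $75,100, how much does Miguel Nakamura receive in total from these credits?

Child Tax Credit: income exceeds $71,600 by $3,500, which is 7 full-or-partial $500 increments; reduction = 7 × $55 = $385, leaving $3,740.
Tuition Credit: $75,100 is at or below the $94,800 threshold, so the full $5,825 applies.
Retirement Saver's Credit: $75,100 is at or below the $78,900 threshold, so the full $3,400 applies.
Total: $3,740 + $5,825 + $3,400 = $12,965.

$12,965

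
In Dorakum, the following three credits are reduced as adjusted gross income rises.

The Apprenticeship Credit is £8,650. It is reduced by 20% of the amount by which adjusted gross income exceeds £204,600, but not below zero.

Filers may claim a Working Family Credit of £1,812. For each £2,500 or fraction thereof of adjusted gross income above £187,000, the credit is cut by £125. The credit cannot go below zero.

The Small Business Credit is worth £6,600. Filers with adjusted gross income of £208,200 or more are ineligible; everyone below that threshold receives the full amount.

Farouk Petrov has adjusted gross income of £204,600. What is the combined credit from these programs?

£16,062

Apprenticeship Credit: £204,600 is at or below the £204,600 threshold, so the full £8,650 applies.
Working Family Credit: income exceeds £187,000 by £17,600, which is 8 full-or-partial £2,500 increments; reduction = 8 × £125 = £1,000, leaving £812.
Small Business Credit: £204,600 is below the £208,200 cutoff, so the full £6,600 applies.
Total: £8,650 + £812 + £6,600 = £16,062.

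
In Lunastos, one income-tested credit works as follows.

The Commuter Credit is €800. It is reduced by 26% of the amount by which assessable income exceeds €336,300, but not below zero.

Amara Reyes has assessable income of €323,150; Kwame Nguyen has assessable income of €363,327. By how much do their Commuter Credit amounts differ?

Amara (€323,150): Commuter Credit: €323,150 is at or below the €336,300 threshold, so the full €800 applies.
Kwame (€363,327): Commuter Credit: 26% of the €27,027 excess over €336,300 is €7,027.02 ≥ base, so the credit is €0.
Difference: |€800 − €0| = €800.

€800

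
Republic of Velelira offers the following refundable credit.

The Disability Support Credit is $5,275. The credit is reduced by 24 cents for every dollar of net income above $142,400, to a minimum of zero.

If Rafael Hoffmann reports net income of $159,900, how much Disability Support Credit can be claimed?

Disability Support Credit: 24% of the $17,500 excess over $142,400 is $4,200; credit = $5,275 − $4,200 = $1,075.

$1,075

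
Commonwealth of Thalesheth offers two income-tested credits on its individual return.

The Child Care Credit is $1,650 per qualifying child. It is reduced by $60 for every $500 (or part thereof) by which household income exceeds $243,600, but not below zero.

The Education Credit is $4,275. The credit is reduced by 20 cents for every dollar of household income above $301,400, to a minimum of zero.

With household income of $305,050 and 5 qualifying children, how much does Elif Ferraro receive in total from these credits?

$4,415

Child Care Credit: base = 5 × $1,650 = $8,250. income exceeds $243,600 by $61,450, which is 123 full-or-partial $500 increments; reduction = 123 × $60 = $7,380, leaving $870.
Education Credit: 20% of the $3,650 excess over $301,400 is $730; credit = $4,275 − $730 = $3,545.
Total: $870 + $3,545 = $4,415.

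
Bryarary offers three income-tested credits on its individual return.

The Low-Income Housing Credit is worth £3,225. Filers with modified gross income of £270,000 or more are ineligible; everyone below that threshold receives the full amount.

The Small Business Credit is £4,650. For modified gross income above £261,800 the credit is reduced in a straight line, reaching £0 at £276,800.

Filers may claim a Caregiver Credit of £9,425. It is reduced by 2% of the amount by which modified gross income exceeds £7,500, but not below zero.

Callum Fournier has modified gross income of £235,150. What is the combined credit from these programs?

Low-Income Housing Credit: £235,150 is below the £270,000 cutoff, so the full £3,225 applies.
Small Business Credit: £235,150 is at or below the £261,800 threshold, so the full £4,650 applies.
Caregiver Credit: 2% of the £227,650 excess over £7,500 is £4,553; credit = £9,425 − £4,553 = £4,872.
Total: £3,225 + £4,650 + £4,872 = £12,747.

£12,747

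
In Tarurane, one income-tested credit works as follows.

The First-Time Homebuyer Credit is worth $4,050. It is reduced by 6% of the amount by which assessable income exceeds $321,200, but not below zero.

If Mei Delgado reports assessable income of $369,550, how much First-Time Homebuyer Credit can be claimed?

First-Time Homebuyer Credit: 6% of the $48,350 excess over $321,200 is $2,901; credit = $4,050 − $2,901 = $1,149.

$1,149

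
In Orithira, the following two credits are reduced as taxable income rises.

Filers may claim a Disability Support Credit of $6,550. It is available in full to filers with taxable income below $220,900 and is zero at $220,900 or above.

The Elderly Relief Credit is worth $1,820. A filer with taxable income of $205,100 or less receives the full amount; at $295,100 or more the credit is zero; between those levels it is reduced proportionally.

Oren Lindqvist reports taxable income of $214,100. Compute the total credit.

$8,188

Disability Support Credit: $214,100 is below the $220,900 cutoff, so the full $6,550 applies.
Elderly Relief Credit: $214,100 is $9,000 into a $90,000 phase-out range, leaving 81,000/90,000 of the credit: $1,820 × 81,000/90,000 = $1,638.
Total: $6,550 + $1,638 = $8,188.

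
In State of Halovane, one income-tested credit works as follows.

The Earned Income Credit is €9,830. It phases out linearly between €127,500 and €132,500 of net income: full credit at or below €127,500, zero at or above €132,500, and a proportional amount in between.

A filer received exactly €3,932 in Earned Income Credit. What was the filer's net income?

€130,500

€3,932 is 3,932/9,830 of the full €9,830, so 5,898/9,830 of the €5,000 range has been used: income = €127,500 + €5,000 × 5,898/9,830 = €130,500.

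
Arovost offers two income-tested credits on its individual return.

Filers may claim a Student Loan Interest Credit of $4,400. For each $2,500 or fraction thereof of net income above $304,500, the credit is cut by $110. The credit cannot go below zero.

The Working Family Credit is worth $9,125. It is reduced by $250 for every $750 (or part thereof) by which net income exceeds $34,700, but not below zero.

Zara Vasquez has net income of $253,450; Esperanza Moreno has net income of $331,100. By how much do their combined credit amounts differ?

$1,210

Zara ($253,450): Student Loan Interest Credit: $253,450 is at or below the $304,500 threshold, so the full $4,400 applies. Working Family Credit: income exceeds $34,700 by $218,750 → 292 increments × $250 = $73,000 ≥ base, so the credit is $0. total $4,400 + $0 = $4,400
Esperanza ($331,100): Student Loan Interest Credit: income exceeds $304,500 by $26,600, which is 11 full-or-partial $2,500 increments; reduction = 11 × $110 = $1,210, leaving $3,190. Working Family Credit: income exceeds $34,700 by $296,400 → 396 increments × $250 = $99,000 ≥ base, so the credit is $0. total $3,190 + $0 = $3,190
Difference: |$4,400 − $3,190| = $1,210.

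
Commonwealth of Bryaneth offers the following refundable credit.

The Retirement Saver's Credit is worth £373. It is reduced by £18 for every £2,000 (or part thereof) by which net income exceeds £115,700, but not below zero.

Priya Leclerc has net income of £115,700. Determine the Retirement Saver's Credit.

£373

Retirement Saver's Credit: £115,700 is at or below the £115,700 threshold, so the full £373 applies.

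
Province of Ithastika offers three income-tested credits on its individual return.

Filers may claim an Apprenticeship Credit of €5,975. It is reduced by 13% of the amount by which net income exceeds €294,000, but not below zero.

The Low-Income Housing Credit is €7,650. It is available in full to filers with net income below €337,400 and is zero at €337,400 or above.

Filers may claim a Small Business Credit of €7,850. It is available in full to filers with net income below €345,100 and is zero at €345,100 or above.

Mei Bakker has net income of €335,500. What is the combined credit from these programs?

Apprenticeship Credit: 13% of the €41,500 excess over €294,000 is €5,395; credit = €5,975 − €5,395 = €580.
Low-Income Housing Credit: €335,500 is below the €337,400 cutoff, so the full €7,650 applies.
Small Business Credit: €335,500 is below the €345,100 cutoff, so the full €7,850 applies.
Total: €580 + €7,650 + €7,850 = €16,080.

€16,080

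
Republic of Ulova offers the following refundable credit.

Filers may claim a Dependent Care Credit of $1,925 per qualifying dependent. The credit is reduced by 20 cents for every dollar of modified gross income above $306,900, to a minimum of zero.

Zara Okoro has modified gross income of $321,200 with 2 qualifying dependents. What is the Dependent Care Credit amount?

$990

Dependent Care Credit: base = 2 × $1,925 = $3,850. 20% of the $14,300 excess over $306,900 is $2,860; credit = $3,850 − $2,860 = $990.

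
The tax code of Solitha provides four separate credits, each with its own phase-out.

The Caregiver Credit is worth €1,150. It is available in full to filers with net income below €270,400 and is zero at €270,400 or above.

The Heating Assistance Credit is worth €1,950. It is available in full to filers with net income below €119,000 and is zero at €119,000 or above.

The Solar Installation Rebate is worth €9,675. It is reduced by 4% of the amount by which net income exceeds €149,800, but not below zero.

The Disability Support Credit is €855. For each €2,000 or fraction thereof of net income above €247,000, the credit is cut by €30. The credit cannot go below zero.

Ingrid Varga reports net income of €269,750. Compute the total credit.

Caregiver Credit: €269,750 is below the €270,400 cutoff, so the full €1,150 applies.
Heating Assistance Credit: €269,750 meets or exceeds the €119,000 cutoff, so the credit is €0.
Solar Installation Rebate: 4% of the €119,950 excess over €149,800 is €4,798; credit = €9,675 − €4,798 = €4,877.
Disability Support Credit: income exceeds €247,000 by €22,750, which is 12 full-or-partial €2,000 increments; reduction = 12 × €30 = €360, leaving €495.
Total: €1,150 + €0 + €4,877 + €495 = €6,522.

€6,522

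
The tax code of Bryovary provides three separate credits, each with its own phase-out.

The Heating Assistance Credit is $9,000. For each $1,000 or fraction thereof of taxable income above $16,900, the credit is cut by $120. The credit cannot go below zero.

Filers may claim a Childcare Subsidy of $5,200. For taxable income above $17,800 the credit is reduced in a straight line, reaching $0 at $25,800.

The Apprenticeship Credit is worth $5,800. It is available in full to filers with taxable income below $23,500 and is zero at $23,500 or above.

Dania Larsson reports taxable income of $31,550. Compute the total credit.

Heating Assistance Credit: income exceeds $16,900 by $14,650, which is 15 full-or-partial $1,000 increments; reduction = 15 × $120 = $1,800, leaving $7,200.
Childcare Subsidy: $31,550 is at or above $25,800, so the credit is $0.
Apprenticeship Credit: $31,550 meets or exceeds the $23,500 cutoff, so the credit is $0.
Total: $7,200 + $0 + $0 = $7,200.

$7,200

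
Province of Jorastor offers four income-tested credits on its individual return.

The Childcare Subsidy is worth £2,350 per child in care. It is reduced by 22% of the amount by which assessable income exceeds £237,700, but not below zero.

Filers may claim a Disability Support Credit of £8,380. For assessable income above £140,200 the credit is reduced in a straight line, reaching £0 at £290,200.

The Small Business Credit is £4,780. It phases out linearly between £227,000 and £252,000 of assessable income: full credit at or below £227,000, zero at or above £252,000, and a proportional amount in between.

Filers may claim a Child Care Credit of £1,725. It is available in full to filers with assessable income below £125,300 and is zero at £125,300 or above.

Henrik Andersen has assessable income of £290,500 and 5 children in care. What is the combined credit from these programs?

Childcare Subsidy: base = 5 × £2,350 = £11,750. 22% of the £52,800 excess over £237,700 is £11,616; credit = £11,750 − £11,616 = £134.
Disability Support Credit: £290,500 is at or above £290,200, so the credit is £0.
Small Business Credit: £290,500 is at or above £252,000, so the credit is £0.
Child Care Credit: £290,500 meets or exceeds the £125,300 cutoff, so the credit is £0.
Total: £134 + £0 + £0 + £0 = £134.

£134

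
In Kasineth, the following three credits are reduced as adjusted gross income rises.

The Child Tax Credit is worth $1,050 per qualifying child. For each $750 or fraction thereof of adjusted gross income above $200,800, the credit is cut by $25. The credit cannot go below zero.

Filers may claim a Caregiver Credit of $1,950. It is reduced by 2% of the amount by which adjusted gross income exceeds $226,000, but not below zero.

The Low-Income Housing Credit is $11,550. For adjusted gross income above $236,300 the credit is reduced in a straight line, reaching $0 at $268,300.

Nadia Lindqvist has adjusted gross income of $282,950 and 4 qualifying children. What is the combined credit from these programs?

Child Tax Credit: base = 4 × $1,050 = $4,200. income exceeds $200,800 by $82,150, which is 110 full-or-partial $750 increments; reduction = 110 × $25 = $2,750, leaving $1,450.
Caregiver Credit: 2% of the $56,950 excess over $226,000 is $1,139; credit = $1,950 − $1,139 = $811.
Low-Income Housing Credit: $282,950 is at or above $268,300, so the credit is $0.
Total: $1,450 + $811 + $0 = $2,261.

$2,261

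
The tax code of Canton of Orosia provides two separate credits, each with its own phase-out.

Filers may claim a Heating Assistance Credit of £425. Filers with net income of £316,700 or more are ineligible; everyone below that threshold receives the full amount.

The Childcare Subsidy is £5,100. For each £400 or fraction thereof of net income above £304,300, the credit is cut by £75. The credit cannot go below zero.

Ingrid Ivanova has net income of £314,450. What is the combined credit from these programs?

£3,575

Heating Assistance Credit: £314,450 is below the £316,700 cutoff, so the full £425 applies.
Childcare Subsidy: income exceeds £304,300 by £10,150, which is 26 full-or-partial £400 increments; reduction = 26 × £75 = £1,950, leaving £3,150.
Total: £425 + £3,150 = £3,575.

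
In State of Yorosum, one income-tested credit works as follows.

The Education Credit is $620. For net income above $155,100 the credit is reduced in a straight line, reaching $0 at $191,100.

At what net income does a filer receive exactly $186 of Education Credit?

$180,300

$186 is 186/620 of the full $620, so 434/620 of the $36,000 range has been used: income = $155,100 + $36,000 × 434/620 = $180,300.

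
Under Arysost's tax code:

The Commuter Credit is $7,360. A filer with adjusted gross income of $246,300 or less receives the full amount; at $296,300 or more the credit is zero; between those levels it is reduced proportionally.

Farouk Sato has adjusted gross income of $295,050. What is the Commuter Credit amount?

$184

Commuter Credit: $295,050 is $48,750 into a $50,000 phase-out range, leaving 1,250/50,000 of the credit: $7,360 × 1,250/50,000 = $184.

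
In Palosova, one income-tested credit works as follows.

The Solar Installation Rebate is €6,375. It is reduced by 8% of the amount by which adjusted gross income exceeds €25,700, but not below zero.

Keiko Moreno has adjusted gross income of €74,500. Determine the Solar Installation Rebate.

€2,471

Solar Installation Rebate: 8% of the €48,800 excess over €25,700 is €3,904; credit = €6,375 − €3,904 = €2,471.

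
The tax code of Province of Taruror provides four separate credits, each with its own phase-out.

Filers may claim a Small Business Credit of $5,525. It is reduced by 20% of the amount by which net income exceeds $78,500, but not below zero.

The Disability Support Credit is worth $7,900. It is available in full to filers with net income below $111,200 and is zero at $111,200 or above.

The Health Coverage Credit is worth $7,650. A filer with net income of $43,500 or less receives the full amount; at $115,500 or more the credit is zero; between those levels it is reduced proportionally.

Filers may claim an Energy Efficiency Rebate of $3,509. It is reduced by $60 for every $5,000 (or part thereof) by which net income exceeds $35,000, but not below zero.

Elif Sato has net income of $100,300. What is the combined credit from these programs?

Small Business Credit: 20% of the $21,800 excess over $78,500 is $4,360; credit = $5,525 − $4,360 = $1,165.
Disability Support Credit: $100,300 is below the $111,200 cutoff, so the full $7,900 applies.
Health Coverage Credit: $100,300 is $56,800 into a $72,000 phase-out range, leaving 15,200/72,000 of the credit: $7,650 × 15,200/72,000 = $1,615.
Energy Efficiency Rebate: income exceeds $35,000 by $65,300, which is 14 full-or-partial $5,000 increments; reduction = 14 × $60 = $840, leaving $2,669.
Total: $1,165 + $7,900 + $1,615 + $2,669 = $13,349.

$13,349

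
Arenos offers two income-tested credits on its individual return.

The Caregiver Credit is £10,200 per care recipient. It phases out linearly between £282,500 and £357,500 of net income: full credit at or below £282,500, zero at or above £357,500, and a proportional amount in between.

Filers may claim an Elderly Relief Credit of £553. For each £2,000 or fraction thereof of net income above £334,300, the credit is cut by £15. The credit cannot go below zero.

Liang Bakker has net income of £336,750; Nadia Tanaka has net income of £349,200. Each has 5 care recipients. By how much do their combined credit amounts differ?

Liang (£336,750): Caregiver Credit: base = 5 × £10,200 = £51,000. £336,750 is £54,250 into a £75,000 phase-out range, leaving 20,750/75,000 of the credit: £51,000 × 20,750/75,000 = £14,110. Elderly Relief Credit: income exceeds £334,300 by £2,450, which is 2 full-or-partial £2,000 increments; reduction = 2 × £15 = £30, leaving £523. total £14,110 + £523 = £14,633
Nadia (£349,200): Caregiver Credit: base = 5 × £10,200 = £51,000. £349,200 is £66,700 into a £75,000 phase-out range, leaving 8,300/75,000 of the credit: £51,000 × 8,300/75,000 = £5,644. Elderly Relief Credit: income exceeds £334,300 by £14,900, which is 8 full-or-partial £2,000 increments; reduction = 8 × £15 = £120, leaving £433. total £5,644 + £433 = £6,077
Difference: |£14,633 − £6,077| = £8,556.

£8,556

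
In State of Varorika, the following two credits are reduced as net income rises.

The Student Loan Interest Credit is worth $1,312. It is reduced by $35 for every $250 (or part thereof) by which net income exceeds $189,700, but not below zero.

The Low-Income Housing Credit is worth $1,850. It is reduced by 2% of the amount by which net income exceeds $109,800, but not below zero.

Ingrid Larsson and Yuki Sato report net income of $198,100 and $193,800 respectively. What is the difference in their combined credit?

Ingrid ($198,100): Student Loan Interest Credit: income exceeds $189,700 by $8,400, which is 34 full-or-partial $250 increments; reduction = 34 × $35 = $1,190, leaving $122. Low-Income Housing Credit: 2% of the $88,300 excess over $109,800 is $1,766; credit = $1,850 − $1,766 = $84. total $122 + $84 = $206
Yuki ($193,800): Student Loan Interest Credit: income exceeds $189,700 by $4,100, which is 17 full-or-partial $250 increments; reduction = 17 × $35 = $595, leaving $717. Low-Income Housing Credit: 2% of the $84,000 excess over $109,800 is $1,680; credit = $1,850 − $1,680 = $170. total $717 + $170 = $887
Difference: |$206 − $887| = $681.

$681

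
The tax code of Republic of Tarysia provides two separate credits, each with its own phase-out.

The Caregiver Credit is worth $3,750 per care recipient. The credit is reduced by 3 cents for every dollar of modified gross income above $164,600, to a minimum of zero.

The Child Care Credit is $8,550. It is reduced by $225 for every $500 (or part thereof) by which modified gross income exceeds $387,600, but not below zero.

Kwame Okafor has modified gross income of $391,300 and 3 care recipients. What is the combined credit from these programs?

Caregiver Credit: base = 3 × $3,750 = $11,250. 3% of the $226,700 excess over $164,600 is $6,801; credit = $11,250 − $6,801 = $4,449.
Child Care Credit: income exceeds $387,600 by $3,700, which is 8 full-or-partial $500 increments; reduction = 8 × $225 = $1,800, leaving $6,750.
Total: $4,449 + $6,750 = $11,199.

$11,199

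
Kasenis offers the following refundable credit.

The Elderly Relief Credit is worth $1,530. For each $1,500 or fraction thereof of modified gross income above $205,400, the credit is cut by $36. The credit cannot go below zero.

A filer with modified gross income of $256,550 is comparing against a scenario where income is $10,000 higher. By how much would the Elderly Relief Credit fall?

At $256,550 — income exceeds $205,400 by $51,150, which is 35 full-or-partial $1,500 increments; reduction = 35 × $36 = $1,260, leaving $270.
At $266,550 — income exceeds $205,400 by $61,150, which is 41 full-or-partial $1,500 increments; reduction = 41 × $36 = $1,476, leaving $54.
Lost: $270 − $54 = $216.

$216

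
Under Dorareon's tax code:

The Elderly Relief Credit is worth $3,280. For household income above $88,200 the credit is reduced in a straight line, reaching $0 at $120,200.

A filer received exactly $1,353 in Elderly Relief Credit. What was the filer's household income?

$1,353 is 1,353/3,280 of the full $3,280, so 1,927/3,280 of the $32,000 range has been used: income = $88,200 + $32,000 × 1,927/3,280 = $107,000.

$107,000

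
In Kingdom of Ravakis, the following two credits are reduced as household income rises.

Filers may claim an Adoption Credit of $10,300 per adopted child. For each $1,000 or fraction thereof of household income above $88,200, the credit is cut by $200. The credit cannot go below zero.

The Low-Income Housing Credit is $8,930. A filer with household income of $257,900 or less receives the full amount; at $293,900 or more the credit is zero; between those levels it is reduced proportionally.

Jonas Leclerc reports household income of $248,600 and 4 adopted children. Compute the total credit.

$17,930

Adoption Credit: base = 4 × $10,300 = $41,200. income exceeds $88,200 by $160,400, which is 161 full-or-partial $1,000 increments; reduction = 161 × $200 = $32,200, leaving $9,000.
Low-Income Housing Credit: $248,600 is at or below the $257,900 threshold, so the full $8,930 applies.
Total: $9,000 + $8,930 = $17,930.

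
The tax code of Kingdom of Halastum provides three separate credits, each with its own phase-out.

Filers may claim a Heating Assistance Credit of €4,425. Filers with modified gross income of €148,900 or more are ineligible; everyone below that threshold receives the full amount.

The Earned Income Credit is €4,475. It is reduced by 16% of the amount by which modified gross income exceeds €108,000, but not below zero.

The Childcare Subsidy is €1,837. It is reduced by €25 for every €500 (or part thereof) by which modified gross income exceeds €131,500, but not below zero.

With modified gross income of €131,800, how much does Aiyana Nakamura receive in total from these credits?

€6,904

Heating Assistance Credit: €131,800 is below the €148,900 cutoff, so the full €4,425 applies.
Earned Income Credit: 16% of the €23,800 excess over €108,000 is €3,808; credit = €4,475 − €3,808 = €667.
Childcare Subsidy: income exceeds €131,500 by €300, which is 1 full-or-partial €500 increment; reduction = 1 × €25 = €25, leaving €1,812.
Total: €4,425 + €667 + €1,812 = €6,904.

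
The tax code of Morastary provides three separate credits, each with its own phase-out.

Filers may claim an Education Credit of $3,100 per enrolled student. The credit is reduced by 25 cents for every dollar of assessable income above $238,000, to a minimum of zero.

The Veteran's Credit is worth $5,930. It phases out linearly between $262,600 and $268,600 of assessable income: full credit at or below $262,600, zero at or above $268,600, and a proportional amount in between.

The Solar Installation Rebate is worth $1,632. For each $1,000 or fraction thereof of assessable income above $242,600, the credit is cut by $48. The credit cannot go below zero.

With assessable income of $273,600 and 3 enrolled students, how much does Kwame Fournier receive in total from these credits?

Education Credit: base = 3 × $3,100 = $9,300. 25% of the $35,600 excess over $238,000 is $8,900; credit = $9,300 − $8,900 = $400.
Veteran's Credit: $273,600 is at or above $268,600, so the credit is $0.
Solar Installation Rebate: income exceeds $242,600 by $31,000, which is 31 full-or-partial $1,000 increments; reduction = 31 × $48 = $1,488, leaving $144.
Total: $400 + $0 + $144 = $544.

$544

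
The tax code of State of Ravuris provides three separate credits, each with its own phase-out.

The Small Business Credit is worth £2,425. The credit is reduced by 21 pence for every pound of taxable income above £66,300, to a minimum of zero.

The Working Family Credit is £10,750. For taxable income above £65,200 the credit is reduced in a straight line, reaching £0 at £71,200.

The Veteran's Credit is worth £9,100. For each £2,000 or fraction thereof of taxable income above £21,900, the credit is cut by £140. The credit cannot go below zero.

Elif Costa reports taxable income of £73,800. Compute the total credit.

£6,310

Small Business Credit: 21% of the £7,500 excess over £66,300 is £1,575; credit = £2,425 − £1,575 = £850.
Working Family Credit: £73,800 is at or above £71,200, so the credit is £0.
Veteran's Credit: income exceeds £21,900 by £51,900, which is 26 full-or-partial £2,000 increments; reduction = 26 × £140 = £3,640, leaving £5,460.
Total: £850 + £0 + £5,460 = £6,310.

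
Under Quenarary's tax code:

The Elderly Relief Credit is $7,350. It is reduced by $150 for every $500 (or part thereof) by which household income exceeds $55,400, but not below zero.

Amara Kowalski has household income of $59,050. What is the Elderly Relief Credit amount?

$6,150

Elderly Relief Credit: income exceeds $55,400 by $3,650, which is 8 full-or-partial $500 increments; reduction = 8 × $150 = $1,200, leaving $6,150.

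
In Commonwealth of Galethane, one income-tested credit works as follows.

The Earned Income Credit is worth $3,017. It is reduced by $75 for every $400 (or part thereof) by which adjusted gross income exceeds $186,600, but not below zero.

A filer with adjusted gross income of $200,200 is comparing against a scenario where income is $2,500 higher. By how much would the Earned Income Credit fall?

At $200,200 — income exceeds $186,600 by $13,600, which is 34 full-or-partial $400 increments; reduction = 34 × $75 = $2,550, leaving $467.
At $202,700 — income exceeds $186,600 by $16,100 → 41 increments × $75 = $3,075 ≥ base, so the credit is $0.
Lost: $467 − $0 = $467.

$467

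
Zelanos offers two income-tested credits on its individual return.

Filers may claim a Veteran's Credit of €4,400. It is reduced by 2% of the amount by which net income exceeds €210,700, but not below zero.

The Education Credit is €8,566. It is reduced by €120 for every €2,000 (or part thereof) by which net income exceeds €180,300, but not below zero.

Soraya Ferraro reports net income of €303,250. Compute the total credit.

€3,675

Veteran's Credit: 2% of the €92,550 excess over €210,700 is €1,851; credit = €4,400 − €1,851 = €2,549.
Education Credit: income exceeds €180,300 by €122,950, which is 62 full-or-partial €2,000 increments; reduction = 62 × €120 = €7,440, leaving €1,126.
Total: €2,549 + €1,126 = €3,675.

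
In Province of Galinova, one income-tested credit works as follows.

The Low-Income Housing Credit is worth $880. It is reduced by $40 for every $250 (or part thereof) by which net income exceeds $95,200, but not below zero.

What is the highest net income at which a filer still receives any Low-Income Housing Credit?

After 21 increments the reduction is 21 × $40 = $840, leaving $40; one more increment wipes it out. Increment 21 ends at excess 21 × $250 = $5,250, so the highest qualifying income is $95,200 + $5,250 = $100,450.

$100,450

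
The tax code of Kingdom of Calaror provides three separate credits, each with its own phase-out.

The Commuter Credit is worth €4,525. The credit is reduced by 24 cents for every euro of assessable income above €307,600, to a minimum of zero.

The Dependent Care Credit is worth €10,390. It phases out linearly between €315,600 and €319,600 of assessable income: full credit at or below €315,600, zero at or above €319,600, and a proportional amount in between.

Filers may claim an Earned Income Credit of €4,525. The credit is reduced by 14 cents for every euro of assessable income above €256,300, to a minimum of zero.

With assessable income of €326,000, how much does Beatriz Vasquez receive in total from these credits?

€109

Commuter Credit: 24% of the €18,400 excess over €307,600 is €4,416; credit = €4,525 − €4,416 = €109.
Dependent Care Credit: €326,000 is at or above €319,600, so the credit is €0.
Earned Income Credit: 14% of the €69,700 excess over €256,300 is €9,758 ≥ base, so the credit is €0.
Total: €109 + €0 + €0 = €109.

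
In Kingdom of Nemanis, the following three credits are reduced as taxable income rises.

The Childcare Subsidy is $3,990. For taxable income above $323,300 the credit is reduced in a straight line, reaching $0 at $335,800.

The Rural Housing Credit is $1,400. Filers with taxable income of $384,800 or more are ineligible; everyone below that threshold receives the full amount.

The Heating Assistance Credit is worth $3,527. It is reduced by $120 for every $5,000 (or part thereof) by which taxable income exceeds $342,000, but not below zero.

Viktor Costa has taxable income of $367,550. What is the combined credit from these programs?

$4,207

Childcare Subsidy: $367,550 is at or above $335,800, so the credit is $0.
Rural Housing Credit: $367,550 is below the $384,800 cutoff, so the full $1,400 applies.
Heating Assistance Credit: income exceeds $342,000 by $25,550, which is 6 full-or-partial $5,000 increments; reduction = 6 × $120 = $720, leaving $2,807.
Total: $0 + $1,400 + $2,807 = $4,207.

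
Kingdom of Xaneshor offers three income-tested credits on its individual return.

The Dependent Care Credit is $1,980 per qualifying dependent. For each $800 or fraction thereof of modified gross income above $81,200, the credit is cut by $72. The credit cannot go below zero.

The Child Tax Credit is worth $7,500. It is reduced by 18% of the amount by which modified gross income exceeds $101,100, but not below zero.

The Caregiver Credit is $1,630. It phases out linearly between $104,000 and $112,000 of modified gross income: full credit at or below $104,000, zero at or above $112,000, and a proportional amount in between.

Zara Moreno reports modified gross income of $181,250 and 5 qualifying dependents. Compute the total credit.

$828

Dependent Care Credit: base = 5 × $1,980 = $9,900. income exceeds $81,200 by $100,050, which is 126 full-or-partial $800 increments; reduction = 126 × $72 = $9,072, leaving $828.
Child Tax Credit: 18% of the $80,150 excess over $101,100 is $14,427 ≥ base, so the credit is $0.
Caregiver Credit: $181,250 is at or above $112,000, so the credit is $0.
Total: $828 + $0 + $0 = $828.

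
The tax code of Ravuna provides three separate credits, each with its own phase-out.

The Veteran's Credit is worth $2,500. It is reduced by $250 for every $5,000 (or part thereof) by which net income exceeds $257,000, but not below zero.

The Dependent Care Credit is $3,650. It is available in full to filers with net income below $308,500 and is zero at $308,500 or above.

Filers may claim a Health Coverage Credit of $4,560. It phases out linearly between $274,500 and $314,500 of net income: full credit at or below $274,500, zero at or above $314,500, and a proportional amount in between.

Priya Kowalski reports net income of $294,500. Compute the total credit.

Veteran's Credit: income exceeds $257,000 by $37,500, which is 8 full-or-partial $5,000 increments; reduction = 8 × $250 = $2,000, leaving $500.
Dependent Care Credit: $294,500 is below the $308,500 cutoff, so the full $3,650 applies.
Health Coverage Credit: $294,500 is $20,000 into a $40,000 phase-out range, leaving 20,000/40,000 of the credit: $4,560 × 20,000/40,000 = $2,280.
Total: $500 + $3,650 + $2,280 = $6,430.

$6,430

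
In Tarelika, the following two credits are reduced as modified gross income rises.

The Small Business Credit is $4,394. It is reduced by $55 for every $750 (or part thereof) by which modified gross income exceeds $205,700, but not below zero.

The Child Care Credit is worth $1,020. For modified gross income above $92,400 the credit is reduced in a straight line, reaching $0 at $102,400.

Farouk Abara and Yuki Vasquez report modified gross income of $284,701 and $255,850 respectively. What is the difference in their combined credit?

Farouk ($284,701): Small Business Credit: income exceeds $205,700 by $79,001 → 106 increments × $55 = $5,830 ≥ base, so the credit is $0. Child Care Credit: $284,701 is at or above $102,400, so the credit is $0. total $0 + $0 = $0
Yuki ($255,850): Small Business Credit: income exceeds $205,700 by $50,150, which is 67 full-or-partial $750 increments; reduction = 67 × $55 = $3,685, leaving $709. Child Care Credit: $255,850 is at or above $102,400, so the credit is $0. total $709 + $0 = $709
Difference: |$0 − $709| = $709.

$709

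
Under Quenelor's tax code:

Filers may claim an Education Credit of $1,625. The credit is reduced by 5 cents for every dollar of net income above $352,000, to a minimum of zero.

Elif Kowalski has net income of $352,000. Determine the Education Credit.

$1,625

Education Credit: $352,000 is at or below the $352,000 threshold, so the full $1,625 applies.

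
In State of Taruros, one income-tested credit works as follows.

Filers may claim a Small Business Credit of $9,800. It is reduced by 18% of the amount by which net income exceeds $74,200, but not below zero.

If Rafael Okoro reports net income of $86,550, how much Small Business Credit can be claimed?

Small Business Credit: 18% of the $12,350 excess over $74,200 is $2,223; credit = $9,800 − $2,223 = $7,577.

$7,577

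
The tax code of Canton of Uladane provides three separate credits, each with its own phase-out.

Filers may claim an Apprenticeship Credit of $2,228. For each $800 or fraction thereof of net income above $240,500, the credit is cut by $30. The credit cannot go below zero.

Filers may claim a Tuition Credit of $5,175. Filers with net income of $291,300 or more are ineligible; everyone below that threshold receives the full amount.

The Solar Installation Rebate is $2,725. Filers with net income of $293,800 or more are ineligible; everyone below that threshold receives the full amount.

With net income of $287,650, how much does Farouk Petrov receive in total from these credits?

$8,358

Apprenticeship Credit: income exceeds $240,500 by $47,150, which is 59 full-or-partial $800 increments; reduction = 59 × $30 = $1,770, leaving $458.
Tuition Credit: $287,650 is below the $291,300 cutoff, so the full $5,175 applies.
Solar Installation Rebate: $287,650 is below the $293,800 cutoff, so the full $2,725 applies.
Total: $458 + $5,175 + $2,725 = $8,358.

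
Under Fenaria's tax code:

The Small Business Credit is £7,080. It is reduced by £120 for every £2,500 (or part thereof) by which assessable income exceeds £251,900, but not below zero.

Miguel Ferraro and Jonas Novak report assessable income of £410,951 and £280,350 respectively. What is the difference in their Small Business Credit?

Miguel (£410,951): Small Business Credit: income exceeds £251,900 by £159,051 → 64 increments × £120 = £7,680 ≥ base, so the credit is £0.
Jonas (£280,350): Small Business Credit: income exceeds £251,900 by £28,450, which is 12 full-or-partial £2,500 increments; reduction = 12 × £120 = £1,440, leaving £5,640.
Difference: |£0 − £5,640| = £5,640.

£5,640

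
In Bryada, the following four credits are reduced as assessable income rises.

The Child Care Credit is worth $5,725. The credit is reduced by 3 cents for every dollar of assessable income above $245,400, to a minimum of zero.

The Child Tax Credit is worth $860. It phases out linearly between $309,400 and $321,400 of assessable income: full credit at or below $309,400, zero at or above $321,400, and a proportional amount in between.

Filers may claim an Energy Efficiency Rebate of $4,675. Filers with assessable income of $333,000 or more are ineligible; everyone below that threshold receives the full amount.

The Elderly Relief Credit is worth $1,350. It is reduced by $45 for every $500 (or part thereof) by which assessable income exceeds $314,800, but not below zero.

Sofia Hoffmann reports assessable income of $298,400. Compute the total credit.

$11,020

Child Care Credit: 3% of the $53,000 excess over $245,400 is $1,590; credit = $5,725 − $1,590 = $4,135.
Child Tax Credit: $298,400 is at or below the $309,400 threshold, so the full $860 applies.
Energy Efficiency Rebate: $298,400 is below the $333,000 cutoff, so the full $4,675 applies.
Elderly Relief Credit: $298,400 is at or below the $314,800 threshold, so the full $1,350 applies.
Total: $4,135 + $860 + $4,675 + $1,350 = $11,020.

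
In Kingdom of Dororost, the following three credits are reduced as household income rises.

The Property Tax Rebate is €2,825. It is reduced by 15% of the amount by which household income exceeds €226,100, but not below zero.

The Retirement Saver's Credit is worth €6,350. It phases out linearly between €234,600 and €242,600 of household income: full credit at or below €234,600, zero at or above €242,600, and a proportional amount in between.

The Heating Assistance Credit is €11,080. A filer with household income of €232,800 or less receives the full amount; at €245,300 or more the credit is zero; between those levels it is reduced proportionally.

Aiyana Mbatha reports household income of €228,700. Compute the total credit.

€19,865

Property Tax Rebate: 15% of the €2,600 excess over €226,100 is €390; credit = €2,825 − €390 = €2,435.
Retirement Saver's Credit: €228,700 is at or below the €234,600 threshold, so the full €6,350 applies.
Heating Assistance Credit: €228,700 is at or below the €232,800 threshold, so the full €11,080 applies.
Total: €2,435 + €6,350 + €11,080 = €19,865.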